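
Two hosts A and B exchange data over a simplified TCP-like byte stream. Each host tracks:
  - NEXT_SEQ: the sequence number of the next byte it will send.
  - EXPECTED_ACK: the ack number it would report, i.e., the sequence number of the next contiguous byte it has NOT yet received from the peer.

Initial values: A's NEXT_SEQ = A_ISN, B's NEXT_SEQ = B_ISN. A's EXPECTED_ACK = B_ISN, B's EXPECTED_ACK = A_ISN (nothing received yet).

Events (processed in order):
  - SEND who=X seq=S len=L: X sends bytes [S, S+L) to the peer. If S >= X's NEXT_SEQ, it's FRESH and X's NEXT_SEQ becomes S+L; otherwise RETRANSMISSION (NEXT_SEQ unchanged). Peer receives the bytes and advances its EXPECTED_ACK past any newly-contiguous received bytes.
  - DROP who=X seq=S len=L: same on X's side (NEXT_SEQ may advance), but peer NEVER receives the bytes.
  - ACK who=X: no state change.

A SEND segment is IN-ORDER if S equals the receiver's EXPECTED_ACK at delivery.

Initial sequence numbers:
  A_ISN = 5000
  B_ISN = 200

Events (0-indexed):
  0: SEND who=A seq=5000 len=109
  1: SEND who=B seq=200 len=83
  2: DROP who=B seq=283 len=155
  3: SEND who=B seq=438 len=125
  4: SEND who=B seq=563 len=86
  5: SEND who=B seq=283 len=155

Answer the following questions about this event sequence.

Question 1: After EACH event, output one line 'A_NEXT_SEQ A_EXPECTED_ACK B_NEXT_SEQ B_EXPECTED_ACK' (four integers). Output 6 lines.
5109 200 200 5109
5109 283 283 5109
5109 283 438 5109
5109 283 563 5109
5109 283 649 5109
5109 649 649 5109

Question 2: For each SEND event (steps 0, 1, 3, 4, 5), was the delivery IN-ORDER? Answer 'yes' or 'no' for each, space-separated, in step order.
Answer: yes yes no no yes

Derivation:
Step 0: SEND seq=5000 -> in-order
Step 1: SEND seq=200 -> in-order
Step 3: SEND seq=438 -> out-of-order
Step 4: SEND seq=563 -> out-of-order
Step 5: SEND seq=283 -> in-order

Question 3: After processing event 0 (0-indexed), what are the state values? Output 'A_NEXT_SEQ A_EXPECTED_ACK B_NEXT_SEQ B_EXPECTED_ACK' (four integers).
After event 0: A_seq=5109 A_ack=200 B_seq=200 B_ack=5109

5109 200 200 5109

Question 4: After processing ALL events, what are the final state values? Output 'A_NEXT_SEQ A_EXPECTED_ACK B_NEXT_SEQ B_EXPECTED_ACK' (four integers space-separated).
Answer: 5109 649 649 5109

Derivation:
After event 0: A_seq=5109 A_ack=200 B_seq=200 B_ack=5109
After event 1: A_seq=5109 A_ack=283 B_seq=283 B_ack=5109
After event 2: A_seq=5109 A_ack=283 B_seq=438 B_ack=5109
After event 3: A_seq=5109 A_ack=283 B_seq=563 B_ack=5109
After event 4: A_seq=5109 A_ack=283 B_seq=649 B_ack=5109
After event 5: A_seq=5109 A_ack=649 B_seq=649 B_ack=5109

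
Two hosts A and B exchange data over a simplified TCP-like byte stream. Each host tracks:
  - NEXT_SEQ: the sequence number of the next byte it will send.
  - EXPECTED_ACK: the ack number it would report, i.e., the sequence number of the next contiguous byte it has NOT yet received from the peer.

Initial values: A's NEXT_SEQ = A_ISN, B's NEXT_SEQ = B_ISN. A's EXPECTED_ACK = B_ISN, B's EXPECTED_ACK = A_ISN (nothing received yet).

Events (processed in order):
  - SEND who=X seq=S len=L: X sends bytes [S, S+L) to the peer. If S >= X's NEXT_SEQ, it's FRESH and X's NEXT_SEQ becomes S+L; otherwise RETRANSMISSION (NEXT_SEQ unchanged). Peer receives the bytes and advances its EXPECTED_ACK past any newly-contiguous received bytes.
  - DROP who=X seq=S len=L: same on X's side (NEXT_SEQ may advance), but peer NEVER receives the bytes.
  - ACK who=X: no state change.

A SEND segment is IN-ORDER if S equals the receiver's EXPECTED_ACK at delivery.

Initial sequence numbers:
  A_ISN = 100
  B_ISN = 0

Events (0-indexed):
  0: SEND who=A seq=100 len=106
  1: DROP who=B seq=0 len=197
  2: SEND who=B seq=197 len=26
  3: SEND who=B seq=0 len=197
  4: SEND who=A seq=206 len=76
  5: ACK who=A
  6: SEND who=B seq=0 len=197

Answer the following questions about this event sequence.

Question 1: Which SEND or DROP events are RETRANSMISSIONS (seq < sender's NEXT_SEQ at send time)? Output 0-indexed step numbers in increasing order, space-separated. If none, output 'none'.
Step 0: SEND seq=100 -> fresh
Step 1: DROP seq=0 -> fresh
Step 2: SEND seq=197 -> fresh
Step 3: SEND seq=0 -> retransmit
Step 4: SEND seq=206 -> fresh
Step 6: SEND seq=0 -> retransmit

Answer: 3 6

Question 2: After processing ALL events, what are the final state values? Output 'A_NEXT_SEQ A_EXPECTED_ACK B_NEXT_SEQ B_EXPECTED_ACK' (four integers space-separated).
After event 0: A_seq=206 A_ack=0 B_seq=0 B_ack=206
After event 1: A_seq=206 A_ack=0 B_seq=197 B_ack=206
After event 2: A_seq=206 A_ack=0 B_seq=223 B_ack=206
After event 3: A_seq=206 A_ack=223 B_seq=223 B_ack=206
After event 4: A_seq=282 A_ack=223 B_seq=223 B_ack=282
After event 5: A_seq=282 A_ack=223 B_seq=223 B_ack=282
After event 6: A_seq=282 A_ack=223 B_seq=223 B_ack=282

Answer: 282 223 223 282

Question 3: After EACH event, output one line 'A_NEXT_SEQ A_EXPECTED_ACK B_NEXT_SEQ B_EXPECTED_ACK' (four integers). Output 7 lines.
206 0 0 206
206 0 197 206
206 0 223 206
206 223 223 206
282 223 223 282
282 223 223 282
282 223 223 282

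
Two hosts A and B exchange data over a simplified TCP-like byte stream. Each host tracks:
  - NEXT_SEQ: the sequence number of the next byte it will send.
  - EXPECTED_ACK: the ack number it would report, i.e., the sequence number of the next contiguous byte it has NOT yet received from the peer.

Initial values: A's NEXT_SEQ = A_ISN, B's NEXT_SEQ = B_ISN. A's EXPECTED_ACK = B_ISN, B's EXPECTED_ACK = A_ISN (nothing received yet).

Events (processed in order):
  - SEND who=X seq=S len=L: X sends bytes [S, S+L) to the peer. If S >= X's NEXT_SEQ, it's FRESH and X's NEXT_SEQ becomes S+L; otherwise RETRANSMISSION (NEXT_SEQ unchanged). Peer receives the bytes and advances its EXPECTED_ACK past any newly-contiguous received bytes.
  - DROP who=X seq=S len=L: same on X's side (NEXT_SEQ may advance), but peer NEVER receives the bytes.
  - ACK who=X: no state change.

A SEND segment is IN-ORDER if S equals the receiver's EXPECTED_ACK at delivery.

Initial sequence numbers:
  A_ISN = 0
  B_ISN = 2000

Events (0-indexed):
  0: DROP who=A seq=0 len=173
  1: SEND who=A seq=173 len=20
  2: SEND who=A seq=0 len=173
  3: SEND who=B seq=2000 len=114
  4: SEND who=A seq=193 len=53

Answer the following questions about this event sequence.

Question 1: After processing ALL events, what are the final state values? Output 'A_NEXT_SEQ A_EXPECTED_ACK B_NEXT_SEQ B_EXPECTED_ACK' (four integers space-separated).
Answer: 246 2114 2114 246

Derivation:
After event 0: A_seq=173 A_ack=2000 B_seq=2000 B_ack=0
After event 1: A_seq=193 A_ack=2000 B_seq=2000 B_ack=0
After event 2: A_seq=193 A_ack=2000 B_seq=2000 B_ack=193
After event 3: A_seq=193 A_ack=2114 B_seq=2114 B_ack=193
After event 4: A_seq=246 A_ack=2114 B_seq=2114 B_ack=246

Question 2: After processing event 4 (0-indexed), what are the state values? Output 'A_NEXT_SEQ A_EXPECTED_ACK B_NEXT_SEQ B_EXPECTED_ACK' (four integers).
After event 0: A_seq=173 A_ack=2000 B_seq=2000 B_ack=0
After event 1: A_seq=193 A_ack=2000 B_seq=2000 B_ack=0
After event 2: A_seq=193 A_ack=2000 B_seq=2000 B_ack=193
After event 3: A_seq=193 A_ack=2114 B_seq=2114 B_ack=193
After event 4: A_seq=246 A_ack=2114 B_seq=2114 B_ack=246

246 2114 2114 246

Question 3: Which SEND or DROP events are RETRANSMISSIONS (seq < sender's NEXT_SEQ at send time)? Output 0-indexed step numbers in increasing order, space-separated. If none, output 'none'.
Answer: 2

Derivation:
Step 0: DROP seq=0 -> fresh
Step 1: SEND seq=173 -> fresh
Step 2: SEND seq=0 -> retransmit
Step 3: SEND seq=2000 -> fresh
Step 4: SEND seq=193 -> fresh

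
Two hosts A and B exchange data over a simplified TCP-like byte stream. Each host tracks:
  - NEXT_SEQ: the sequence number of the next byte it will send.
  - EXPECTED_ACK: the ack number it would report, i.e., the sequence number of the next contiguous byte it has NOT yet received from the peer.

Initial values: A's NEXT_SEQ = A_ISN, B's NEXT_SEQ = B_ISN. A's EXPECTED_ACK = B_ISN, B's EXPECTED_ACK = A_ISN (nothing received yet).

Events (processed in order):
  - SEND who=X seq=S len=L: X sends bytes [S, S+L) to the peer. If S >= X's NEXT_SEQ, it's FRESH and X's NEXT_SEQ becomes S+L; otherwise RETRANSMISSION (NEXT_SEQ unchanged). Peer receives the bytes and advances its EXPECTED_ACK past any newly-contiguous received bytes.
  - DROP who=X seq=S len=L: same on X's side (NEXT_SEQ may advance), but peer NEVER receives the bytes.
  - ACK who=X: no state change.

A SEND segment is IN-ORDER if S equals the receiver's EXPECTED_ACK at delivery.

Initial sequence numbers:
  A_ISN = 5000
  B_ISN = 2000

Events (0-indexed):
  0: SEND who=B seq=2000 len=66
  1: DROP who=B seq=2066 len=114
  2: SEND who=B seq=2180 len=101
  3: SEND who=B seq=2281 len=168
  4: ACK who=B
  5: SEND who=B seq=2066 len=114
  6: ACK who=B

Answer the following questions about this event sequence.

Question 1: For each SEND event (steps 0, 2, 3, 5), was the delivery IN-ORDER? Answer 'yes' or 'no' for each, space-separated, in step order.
Step 0: SEND seq=2000 -> in-order
Step 2: SEND seq=2180 -> out-of-order
Step 3: SEND seq=2281 -> out-of-order
Step 5: SEND seq=2066 -> in-order

Answer: yes no no yes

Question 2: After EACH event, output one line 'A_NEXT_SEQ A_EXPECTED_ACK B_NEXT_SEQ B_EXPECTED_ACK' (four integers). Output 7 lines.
5000 2066 2066 5000
5000 2066 2180 5000
5000 2066 2281 5000
5000 2066 2449 5000
5000 2066 2449 5000
5000 2449 2449 5000
5000 2449 2449 5000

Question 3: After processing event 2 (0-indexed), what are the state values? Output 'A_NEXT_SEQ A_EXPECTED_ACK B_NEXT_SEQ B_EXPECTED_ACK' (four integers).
After event 0: A_seq=5000 A_ack=2066 B_seq=2066 B_ack=5000
After event 1: A_seq=5000 A_ack=2066 B_seq=2180 B_ack=5000
After event 2: A_seq=5000 A_ack=2066 B_seq=2281 B_ack=5000

5000 2066 2281 5000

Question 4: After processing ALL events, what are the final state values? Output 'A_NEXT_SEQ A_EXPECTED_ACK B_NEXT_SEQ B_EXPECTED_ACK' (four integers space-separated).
After event 0: A_seq=5000 A_ack=2066 B_seq=2066 B_ack=5000
After event 1: A_seq=5000 A_ack=2066 B_seq=2180 B_ack=5000
After event 2: A_seq=5000 A_ack=2066 B_seq=2281 B_ack=5000
After event 3: A_seq=5000 A_ack=2066 B_seq=2449 B_ack=5000
After event 4: A_seq=5000 A_ack=2066 B_seq=2449 B_ack=5000
After event 5: A_seq=5000 A_ack=2449 B_seq=2449 B_ack=5000
After event 6: A_seq=5000 A_ack=2449 B_seq=2449 B_ack=5000

Answer: 5000 2449 2449 5000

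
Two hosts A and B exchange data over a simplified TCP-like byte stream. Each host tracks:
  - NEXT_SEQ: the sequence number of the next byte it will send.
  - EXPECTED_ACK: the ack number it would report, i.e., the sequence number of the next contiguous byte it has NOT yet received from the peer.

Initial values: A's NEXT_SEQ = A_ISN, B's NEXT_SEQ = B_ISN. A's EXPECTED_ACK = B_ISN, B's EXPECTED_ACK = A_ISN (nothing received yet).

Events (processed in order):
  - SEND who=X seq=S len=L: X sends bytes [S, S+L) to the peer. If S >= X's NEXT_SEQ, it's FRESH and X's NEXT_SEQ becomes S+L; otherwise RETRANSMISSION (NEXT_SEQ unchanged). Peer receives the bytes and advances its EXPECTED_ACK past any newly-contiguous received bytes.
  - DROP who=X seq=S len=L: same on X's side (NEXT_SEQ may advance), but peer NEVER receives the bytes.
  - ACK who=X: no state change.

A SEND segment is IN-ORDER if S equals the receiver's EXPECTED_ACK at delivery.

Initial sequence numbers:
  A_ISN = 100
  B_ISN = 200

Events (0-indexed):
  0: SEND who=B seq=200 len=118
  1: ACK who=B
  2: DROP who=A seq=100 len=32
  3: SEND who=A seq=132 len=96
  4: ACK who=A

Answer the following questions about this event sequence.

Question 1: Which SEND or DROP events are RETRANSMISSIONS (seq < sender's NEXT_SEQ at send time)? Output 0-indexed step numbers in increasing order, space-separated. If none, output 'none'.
Step 0: SEND seq=200 -> fresh
Step 2: DROP seq=100 -> fresh
Step 3: SEND seq=132 -> fresh

Answer: none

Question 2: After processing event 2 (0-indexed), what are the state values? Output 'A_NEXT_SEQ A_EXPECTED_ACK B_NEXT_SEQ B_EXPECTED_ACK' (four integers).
After event 0: A_seq=100 A_ack=318 B_seq=318 B_ack=100
After event 1: A_seq=100 A_ack=318 B_seq=318 B_ack=100
After event 2: A_seq=132 A_ack=318 B_seq=318 B_ack=100

132 318 318 100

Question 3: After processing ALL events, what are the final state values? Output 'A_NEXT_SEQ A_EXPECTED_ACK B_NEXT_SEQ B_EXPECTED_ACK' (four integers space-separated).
After event 0: A_seq=100 A_ack=318 B_seq=318 B_ack=100
After event 1: A_seq=100 A_ack=318 B_seq=318 B_ack=100
After event 2: A_seq=132 A_ack=318 B_seq=318 B_ack=100
After event 3: A_seq=228 A_ack=318 B_seq=318 B_ack=100
After event 4: A_seq=228 A_ack=318 B_seq=318 B_ack=100

Answer: 228 318 318 100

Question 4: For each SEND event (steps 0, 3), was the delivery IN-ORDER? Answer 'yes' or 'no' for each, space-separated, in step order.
Step 0: SEND seq=200 -> in-order
Step 3: SEND seq=132 -> out-of-order

Answer: yes no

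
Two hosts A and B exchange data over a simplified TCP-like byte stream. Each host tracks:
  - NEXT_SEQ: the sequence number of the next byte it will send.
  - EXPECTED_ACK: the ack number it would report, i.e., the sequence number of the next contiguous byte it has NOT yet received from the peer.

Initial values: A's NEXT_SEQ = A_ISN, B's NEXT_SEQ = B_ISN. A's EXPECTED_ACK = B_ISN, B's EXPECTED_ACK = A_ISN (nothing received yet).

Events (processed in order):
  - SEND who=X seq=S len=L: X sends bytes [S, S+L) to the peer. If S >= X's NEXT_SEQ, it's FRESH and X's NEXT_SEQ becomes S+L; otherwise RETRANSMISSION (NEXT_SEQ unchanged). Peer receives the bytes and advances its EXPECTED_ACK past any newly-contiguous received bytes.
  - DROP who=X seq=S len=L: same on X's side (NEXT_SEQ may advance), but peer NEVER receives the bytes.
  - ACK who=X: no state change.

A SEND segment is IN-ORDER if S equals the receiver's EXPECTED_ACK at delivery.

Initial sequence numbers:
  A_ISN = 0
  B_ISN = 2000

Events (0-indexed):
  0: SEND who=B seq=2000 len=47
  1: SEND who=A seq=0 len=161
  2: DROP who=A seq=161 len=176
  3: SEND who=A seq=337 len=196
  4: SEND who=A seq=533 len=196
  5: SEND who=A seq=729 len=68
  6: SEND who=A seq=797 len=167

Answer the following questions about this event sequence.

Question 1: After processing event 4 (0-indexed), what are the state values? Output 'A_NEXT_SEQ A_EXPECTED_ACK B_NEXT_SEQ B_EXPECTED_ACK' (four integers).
After event 0: A_seq=0 A_ack=2047 B_seq=2047 B_ack=0
After event 1: A_seq=161 A_ack=2047 B_seq=2047 B_ack=161
After event 2: A_seq=337 A_ack=2047 B_seq=2047 B_ack=161
After event 3: A_seq=533 A_ack=2047 B_seq=2047 B_ack=161
After event 4: A_seq=729 A_ack=2047 B_seq=2047 B_ack=161

729 2047 2047 161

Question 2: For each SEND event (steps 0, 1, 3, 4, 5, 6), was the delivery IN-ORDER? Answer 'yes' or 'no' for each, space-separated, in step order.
Step 0: SEND seq=2000 -> in-order
Step 1: SEND seq=0 -> in-order
Step 3: SEND seq=337 -> out-of-order
Step 4: SEND seq=533 -> out-of-order
Step 5: SEND seq=729 -> out-of-order
Step 6: SEND seq=797 -> out-of-order

Answer: yes yes no no no no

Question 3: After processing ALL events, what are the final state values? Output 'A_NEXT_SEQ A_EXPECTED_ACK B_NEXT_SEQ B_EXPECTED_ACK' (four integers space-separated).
Answer: 964 2047 2047 161

Derivation:
After event 0: A_seq=0 A_ack=2047 B_seq=2047 B_ack=0
After event 1: A_seq=161 A_ack=2047 B_seq=2047 B_ack=161
After event 2: A_seq=337 A_ack=2047 B_seq=2047 B_ack=161
After event 3: A_seq=533 A_ack=2047 B_seq=2047 B_ack=161
After event 4: A_seq=729 A_ack=2047 B_seq=2047 B_ack=161
After event 5: A_seq=797 A_ack=2047 B_seq=2047 B_ack=161
After event 6: A_seq=964 A_ack=2047 B_seq=2047 B_ack=161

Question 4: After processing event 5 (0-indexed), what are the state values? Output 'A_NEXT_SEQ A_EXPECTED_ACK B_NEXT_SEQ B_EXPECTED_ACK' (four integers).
After event 0: A_seq=0 A_ack=2047 B_seq=2047 B_ack=0
After event 1: A_seq=161 A_ack=2047 B_seq=2047 B_ack=161
After event 2: A_seq=337 A_ack=2047 B_seq=2047 B_ack=161
After event 3: A_seq=533 A_ack=2047 B_seq=2047 B_ack=161
After event 4: A_seq=729 A_ack=2047 B_seq=2047 B_ack=161
After event 5: A_seq=797 A_ack=2047 B_seq=2047 B_ack=161

797 2047 2047 161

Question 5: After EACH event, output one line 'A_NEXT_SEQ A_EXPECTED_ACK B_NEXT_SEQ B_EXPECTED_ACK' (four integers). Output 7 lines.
0 2047 2047 0
161 2047 2047 161
337 2047 2047 161
533 2047 2047 161
729 2047 2047 161
797 2047 2047 161
964 2047 2047 161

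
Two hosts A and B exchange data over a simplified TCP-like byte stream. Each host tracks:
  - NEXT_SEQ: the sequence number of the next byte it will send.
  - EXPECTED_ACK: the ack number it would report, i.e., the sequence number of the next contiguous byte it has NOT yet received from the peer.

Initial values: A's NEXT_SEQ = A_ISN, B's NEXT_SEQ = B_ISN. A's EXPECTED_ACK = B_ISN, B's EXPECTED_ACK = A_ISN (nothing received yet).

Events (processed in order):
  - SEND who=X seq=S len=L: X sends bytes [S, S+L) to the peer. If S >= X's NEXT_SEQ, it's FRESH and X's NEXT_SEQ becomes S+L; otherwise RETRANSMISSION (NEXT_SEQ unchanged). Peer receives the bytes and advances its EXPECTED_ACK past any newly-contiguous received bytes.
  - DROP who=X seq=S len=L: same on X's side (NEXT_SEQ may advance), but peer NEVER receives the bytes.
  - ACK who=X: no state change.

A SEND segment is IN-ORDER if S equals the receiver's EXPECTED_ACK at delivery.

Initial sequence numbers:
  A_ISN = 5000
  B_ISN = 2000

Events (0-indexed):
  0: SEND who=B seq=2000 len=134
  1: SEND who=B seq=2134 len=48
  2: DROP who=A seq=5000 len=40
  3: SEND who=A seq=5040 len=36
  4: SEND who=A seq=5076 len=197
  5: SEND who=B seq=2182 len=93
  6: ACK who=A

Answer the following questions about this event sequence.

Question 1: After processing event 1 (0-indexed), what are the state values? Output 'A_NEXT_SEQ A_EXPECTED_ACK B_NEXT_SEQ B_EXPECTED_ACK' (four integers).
After event 0: A_seq=5000 A_ack=2134 B_seq=2134 B_ack=5000
After event 1: A_seq=5000 A_ack=2182 B_seq=2182 B_ack=5000

5000 2182 2182 5000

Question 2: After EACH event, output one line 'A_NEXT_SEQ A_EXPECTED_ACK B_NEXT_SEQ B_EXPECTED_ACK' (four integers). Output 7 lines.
5000 2134 2134 5000
5000 2182 2182 5000
5040 2182 2182 5000
5076 2182 2182 5000
5273 2182 2182 5000
5273 2275 2275 5000
5273 2275 2275 5000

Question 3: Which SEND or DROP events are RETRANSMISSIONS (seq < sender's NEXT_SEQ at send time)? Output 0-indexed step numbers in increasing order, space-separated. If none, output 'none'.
Step 0: SEND seq=2000 -> fresh
Step 1: SEND seq=2134 -> fresh
Step 2: DROP seq=5000 -> fresh
Step 3: SEND seq=5040 -> fresh
Step 4: SEND seq=5076 -> fresh
Step 5: SEND seq=2182 -> fresh

Answer: none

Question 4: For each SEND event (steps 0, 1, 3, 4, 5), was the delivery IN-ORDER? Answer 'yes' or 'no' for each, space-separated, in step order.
Answer: yes yes no no yes

Derivation:
Step 0: SEND seq=2000 -> in-order
Step 1: SEND seq=2134 -> in-order
Step 3: SEND seq=5040 -> out-of-order
Step 4: SEND seq=5076 -> out-of-order
Step 5: SEND seq=2182 -> in-order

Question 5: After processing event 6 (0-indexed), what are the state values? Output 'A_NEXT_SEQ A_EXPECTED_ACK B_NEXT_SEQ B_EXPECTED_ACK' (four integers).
After event 0: A_seq=5000 A_ack=2134 B_seq=2134 B_ack=5000
After event 1: A_seq=5000 A_ack=2182 B_seq=2182 B_ack=5000
After event 2: A_seq=5040 A_ack=2182 B_seq=2182 B_ack=5000
After event 3: A_seq=5076 A_ack=2182 B_seq=2182 B_ack=5000
After event 4: A_seq=5273 A_ack=2182 B_seq=2182 B_ack=5000
After event 5: A_seq=5273 A_ack=2275 B_seq=2275 B_ack=5000
After event 6: A_seq=5273 A_ack=2275 B_seq=2275 B_ack=5000

5273 2275 2275 5000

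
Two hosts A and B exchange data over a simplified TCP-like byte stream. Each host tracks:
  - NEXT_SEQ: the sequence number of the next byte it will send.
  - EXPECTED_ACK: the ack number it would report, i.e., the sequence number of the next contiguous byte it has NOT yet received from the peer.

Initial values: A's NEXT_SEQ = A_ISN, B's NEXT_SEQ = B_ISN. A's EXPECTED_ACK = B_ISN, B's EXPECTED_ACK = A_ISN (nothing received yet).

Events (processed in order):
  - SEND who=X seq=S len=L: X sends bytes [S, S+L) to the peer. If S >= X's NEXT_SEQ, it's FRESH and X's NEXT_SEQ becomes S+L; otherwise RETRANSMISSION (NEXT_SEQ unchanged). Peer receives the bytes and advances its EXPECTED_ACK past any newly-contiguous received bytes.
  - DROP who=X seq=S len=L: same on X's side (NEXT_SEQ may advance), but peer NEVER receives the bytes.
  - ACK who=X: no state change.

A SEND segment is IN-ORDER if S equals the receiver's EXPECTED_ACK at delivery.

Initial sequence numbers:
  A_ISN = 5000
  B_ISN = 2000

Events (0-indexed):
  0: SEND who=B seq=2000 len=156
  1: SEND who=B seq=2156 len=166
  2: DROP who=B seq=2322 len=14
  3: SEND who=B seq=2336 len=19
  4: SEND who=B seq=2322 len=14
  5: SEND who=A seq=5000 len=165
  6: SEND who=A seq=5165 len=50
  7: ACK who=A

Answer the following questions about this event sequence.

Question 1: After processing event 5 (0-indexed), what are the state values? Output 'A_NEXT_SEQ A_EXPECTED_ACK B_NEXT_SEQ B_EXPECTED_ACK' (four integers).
After event 0: A_seq=5000 A_ack=2156 B_seq=2156 B_ack=5000
After event 1: A_seq=5000 A_ack=2322 B_seq=2322 B_ack=5000
After event 2: A_seq=5000 A_ack=2322 B_seq=2336 B_ack=5000
After event 3: A_seq=5000 A_ack=2322 B_seq=2355 B_ack=5000
After event 4: A_seq=5000 A_ack=2355 B_seq=2355 B_ack=5000
After event 5: A_seq=5165 A_ack=2355 B_seq=2355 B_ack=5165

5165 2355 2355 5165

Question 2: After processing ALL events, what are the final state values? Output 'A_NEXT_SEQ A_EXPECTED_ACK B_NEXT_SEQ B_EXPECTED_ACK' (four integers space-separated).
After event 0: A_seq=5000 A_ack=2156 B_seq=2156 B_ack=5000
After event 1: A_seq=5000 A_ack=2322 B_seq=2322 B_ack=5000
After event 2: A_seq=5000 A_ack=2322 B_seq=2336 B_ack=5000
After event 3: A_seq=5000 A_ack=2322 B_seq=2355 B_ack=5000
After event 4: A_seq=5000 A_ack=2355 B_seq=2355 B_ack=5000
After event 5: A_seq=5165 A_ack=2355 B_seq=2355 B_ack=5165
After event 6: A_seq=5215 A_ack=2355 B_seq=2355 B_ack=5215
After event 7: A_seq=5215 A_ack=2355 B_seq=2355 B_ack=5215

Answer: 5215 2355 2355 5215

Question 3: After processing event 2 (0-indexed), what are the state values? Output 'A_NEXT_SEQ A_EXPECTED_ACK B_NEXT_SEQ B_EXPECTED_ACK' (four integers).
After event 0: A_seq=5000 A_ack=2156 B_seq=2156 B_ack=5000
After event 1: A_seq=5000 A_ack=2322 B_seq=2322 B_ack=5000
After event 2: A_seq=5000 A_ack=2322 B_seq=2336 B_ack=5000

5000 2322 2336 5000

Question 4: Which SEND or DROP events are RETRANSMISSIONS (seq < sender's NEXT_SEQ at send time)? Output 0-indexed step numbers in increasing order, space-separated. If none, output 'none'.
Step 0: SEND seq=2000 -> fresh
Step 1: SEND seq=2156 -> fresh
Step 2: DROP seq=2322 -> fresh
Step 3: SEND seq=2336 -> fresh
Step 4: SEND seq=2322 -> retransmit
Step 5: SEND seq=5000 -> fresh
Step 6: SEND seq=5165 -> fresh

Answer: 4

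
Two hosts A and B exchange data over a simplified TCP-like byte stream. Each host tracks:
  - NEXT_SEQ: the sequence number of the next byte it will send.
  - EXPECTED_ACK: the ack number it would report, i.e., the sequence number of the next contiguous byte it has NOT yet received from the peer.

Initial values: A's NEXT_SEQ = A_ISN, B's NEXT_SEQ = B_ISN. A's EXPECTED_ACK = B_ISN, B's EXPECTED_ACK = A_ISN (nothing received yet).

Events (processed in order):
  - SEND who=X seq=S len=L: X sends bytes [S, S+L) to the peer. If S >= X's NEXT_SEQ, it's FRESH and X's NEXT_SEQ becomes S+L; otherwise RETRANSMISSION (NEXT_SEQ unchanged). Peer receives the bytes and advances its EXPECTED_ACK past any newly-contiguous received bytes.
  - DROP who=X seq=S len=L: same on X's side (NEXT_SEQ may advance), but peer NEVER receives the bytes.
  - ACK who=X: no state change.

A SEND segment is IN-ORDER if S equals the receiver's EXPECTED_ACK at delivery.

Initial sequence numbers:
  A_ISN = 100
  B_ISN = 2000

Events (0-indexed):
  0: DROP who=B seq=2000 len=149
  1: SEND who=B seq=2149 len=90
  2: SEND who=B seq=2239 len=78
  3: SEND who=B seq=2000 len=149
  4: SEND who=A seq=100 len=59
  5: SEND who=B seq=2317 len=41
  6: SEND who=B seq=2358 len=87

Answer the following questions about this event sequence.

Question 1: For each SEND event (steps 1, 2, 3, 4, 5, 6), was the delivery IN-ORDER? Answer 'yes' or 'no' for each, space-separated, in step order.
Step 1: SEND seq=2149 -> out-of-order
Step 2: SEND seq=2239 -> out-of-order
Step 3: SEND seq=2000 -> in-order
Step 4: SEND seq=100 -> in-order
Step 5: SEND seq=2317 -> in-order
Step 6: SEND seq=2358 -> in-order

Answer: no no yes yes yes yes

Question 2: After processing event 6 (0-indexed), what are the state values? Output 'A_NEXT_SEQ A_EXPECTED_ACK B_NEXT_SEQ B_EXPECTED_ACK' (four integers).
After event 0: A_seq=100 A_ack=2000 B_seq=2149 B_ack=100
After event 1: A_seq=100 A_ack=2000 B_seq=2239 B_ack=100
After event 2: A_seq=100 A_ack=2000 B_seq=2317 B_ack=100
After event 3: A_seq=100 A_ack=2317 B_seq=2317 B_ack=100
After event 4: A_seq=159 A_ack=2317 B_seq=2317 B_ack=159
After event 5: A_seq=159 A_ack=2358 B_seq=2358 B_ack=159
After event 6: A_seq=159 A_ack=2445 B_seq=2445 B_ack=159

159 2445 2445 159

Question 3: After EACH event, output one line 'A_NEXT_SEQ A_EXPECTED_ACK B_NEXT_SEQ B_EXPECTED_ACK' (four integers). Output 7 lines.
100 2000 2149 100
100 2000 2239 100
100 2000 2317 100
100 2317 2317 100
159 2317 2317 159
159 2358 2358 159
159 2445 2445 159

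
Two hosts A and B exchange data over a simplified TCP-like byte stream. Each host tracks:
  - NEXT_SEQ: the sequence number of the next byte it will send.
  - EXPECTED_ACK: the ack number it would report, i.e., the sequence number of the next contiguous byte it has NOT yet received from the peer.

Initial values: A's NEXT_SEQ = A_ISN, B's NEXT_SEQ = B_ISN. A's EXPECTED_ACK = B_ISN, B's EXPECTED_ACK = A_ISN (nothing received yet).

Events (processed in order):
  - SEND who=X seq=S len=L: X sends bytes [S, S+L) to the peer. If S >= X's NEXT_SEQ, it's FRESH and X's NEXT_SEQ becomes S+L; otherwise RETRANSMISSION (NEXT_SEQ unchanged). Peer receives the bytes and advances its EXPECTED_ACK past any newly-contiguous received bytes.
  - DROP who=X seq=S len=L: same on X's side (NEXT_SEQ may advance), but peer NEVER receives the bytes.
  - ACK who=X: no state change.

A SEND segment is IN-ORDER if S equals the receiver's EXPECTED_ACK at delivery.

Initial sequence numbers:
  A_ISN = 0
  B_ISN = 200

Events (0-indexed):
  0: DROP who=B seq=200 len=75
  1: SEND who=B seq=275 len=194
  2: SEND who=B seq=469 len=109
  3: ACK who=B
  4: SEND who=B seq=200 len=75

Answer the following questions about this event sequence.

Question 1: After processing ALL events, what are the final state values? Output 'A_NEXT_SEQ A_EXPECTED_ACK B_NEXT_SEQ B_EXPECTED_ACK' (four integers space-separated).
Answer: 0 578 578 0

Derivation:
After event 0: A_seq=0 A_ack=200 B_seq=275 B_ack=0
After event 1: A_seq=0 A_ack=200 B_seq=469 B_ack=0
After event 2: A_seq=0 A_ack=200 B_seq=578 B_ack=0
After event 3: A_seq=0 A_ack=200 B_seq=578 B_ack=0
After event 4: A_seq=0 A_ack=578 B_seq=578 B_ack=0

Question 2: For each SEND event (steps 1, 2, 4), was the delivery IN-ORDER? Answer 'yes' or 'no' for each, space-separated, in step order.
Answer: no no yes

Derivation:
Step 1: SEND seq=275 -> out-of-order
Step 2: SEND seq=469 -> out-of-order
Step 4: SEND seq=200 -> in-order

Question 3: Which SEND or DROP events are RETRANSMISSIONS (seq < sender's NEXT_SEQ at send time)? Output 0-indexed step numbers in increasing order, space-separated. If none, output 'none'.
Answer: 4

Derivation:
Step 0: DROP seq=200 -> fresh
Step 1: SEND seq=275 -> fresh
Step 2: SEND seq=469 -> fresh
Step 4: SEND seq=200 -> retransmit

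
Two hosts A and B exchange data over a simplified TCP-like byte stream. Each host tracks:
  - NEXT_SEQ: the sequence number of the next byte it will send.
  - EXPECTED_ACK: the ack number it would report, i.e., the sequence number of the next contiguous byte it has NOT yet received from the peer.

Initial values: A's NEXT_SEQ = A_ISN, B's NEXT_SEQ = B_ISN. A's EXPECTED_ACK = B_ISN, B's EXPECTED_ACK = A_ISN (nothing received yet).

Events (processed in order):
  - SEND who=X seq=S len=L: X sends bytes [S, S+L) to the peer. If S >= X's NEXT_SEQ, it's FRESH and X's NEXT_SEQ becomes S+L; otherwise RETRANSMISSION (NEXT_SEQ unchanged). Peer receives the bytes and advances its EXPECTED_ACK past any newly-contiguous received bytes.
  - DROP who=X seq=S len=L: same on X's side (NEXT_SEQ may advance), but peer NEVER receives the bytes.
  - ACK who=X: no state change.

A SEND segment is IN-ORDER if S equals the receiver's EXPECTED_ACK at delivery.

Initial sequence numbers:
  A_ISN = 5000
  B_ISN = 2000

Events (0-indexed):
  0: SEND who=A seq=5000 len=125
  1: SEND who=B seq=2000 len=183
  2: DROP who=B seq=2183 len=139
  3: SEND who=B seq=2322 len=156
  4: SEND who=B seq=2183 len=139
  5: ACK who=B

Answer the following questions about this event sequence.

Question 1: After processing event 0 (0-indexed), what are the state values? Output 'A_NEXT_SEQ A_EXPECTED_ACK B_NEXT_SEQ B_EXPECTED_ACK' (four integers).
After event 0: A_seq=5125 A_ack=2000 B_seq=2000 B_ack=5125

5125 2000 2000 5125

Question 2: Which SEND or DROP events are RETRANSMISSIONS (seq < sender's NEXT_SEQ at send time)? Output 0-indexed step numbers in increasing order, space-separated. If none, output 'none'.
Answer: 4

Derivation:
Step 0: SEND seq=5000 -> fresh
Step 1: SEND seq=2000 -> fresh
Step 2: DROP seq=2183 -> fresh
Step 3: SEND seq=2322 -> fresh
Step 4: SEND seq=2183 -> retransmit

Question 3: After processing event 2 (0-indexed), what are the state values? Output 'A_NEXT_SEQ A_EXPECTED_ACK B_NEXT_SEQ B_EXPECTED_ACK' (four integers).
After event 0: A_seq=5125 A_ack=2000 B_seq=2000 B_ack=5125
After event 1: A_seq=5125 A_ack=2183 B_seq=2183 B_ack=5125
After event 2: A_seq=5125 A_ack=2183 B_seq=2322 B_ack=5125

5125 2183 2322 5125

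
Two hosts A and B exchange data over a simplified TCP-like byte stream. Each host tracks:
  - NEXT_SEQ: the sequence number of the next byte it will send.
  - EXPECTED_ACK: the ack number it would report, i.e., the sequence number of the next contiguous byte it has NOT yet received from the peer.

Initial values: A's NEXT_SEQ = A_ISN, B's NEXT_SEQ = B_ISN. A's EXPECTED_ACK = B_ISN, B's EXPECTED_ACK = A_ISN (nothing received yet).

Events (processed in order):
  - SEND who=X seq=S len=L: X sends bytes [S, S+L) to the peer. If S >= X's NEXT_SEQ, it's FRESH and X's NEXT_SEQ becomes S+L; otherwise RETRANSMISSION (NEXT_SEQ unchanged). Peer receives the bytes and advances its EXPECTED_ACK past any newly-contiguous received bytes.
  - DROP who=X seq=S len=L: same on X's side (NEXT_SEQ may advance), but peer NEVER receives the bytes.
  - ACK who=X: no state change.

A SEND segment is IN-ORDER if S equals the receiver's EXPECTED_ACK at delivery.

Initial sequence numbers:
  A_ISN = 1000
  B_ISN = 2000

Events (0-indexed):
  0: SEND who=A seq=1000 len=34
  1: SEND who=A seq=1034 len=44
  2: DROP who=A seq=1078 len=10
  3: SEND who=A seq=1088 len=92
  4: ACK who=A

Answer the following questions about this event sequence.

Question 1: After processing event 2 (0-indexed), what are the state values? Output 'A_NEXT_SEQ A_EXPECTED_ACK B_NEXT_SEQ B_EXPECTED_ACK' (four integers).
After event 0: A_seq=1034 A_ack=2000 B_seq=2000 B_ack=1034
After event 1: A_seq=1078 A_ack=2000 B_seq=2000 B_ack=1078
After event 2: A_seq=1088 A_ack=2000 B_seq=2000 B_ack=1078

1088 2000 2000 1078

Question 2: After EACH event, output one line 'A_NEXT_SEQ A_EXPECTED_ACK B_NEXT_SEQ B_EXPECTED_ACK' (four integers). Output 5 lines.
1034 2000 2000 1034
1078 2000 2000 1078
1088 2000 2000 1078
1180 2000 2000 1078
1180 2000 2000 1078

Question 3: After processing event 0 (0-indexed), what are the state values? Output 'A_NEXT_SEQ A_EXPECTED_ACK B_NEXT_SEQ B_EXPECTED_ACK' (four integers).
After event 0: A_seq=1034 A_ack=2000 B_seq=2000 B_ack=1034

1034 2000 2000 1034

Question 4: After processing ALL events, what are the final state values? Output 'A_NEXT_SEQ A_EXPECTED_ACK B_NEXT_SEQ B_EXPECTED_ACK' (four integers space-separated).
Answer: 1180 2000 2000 1078

Derivation:
After event 0: A_seq=1034 A_ack=2000 B_seq=2000 B_ack=1034
After event 1: A_seq=1078 A_ack=2000 B_seq=2000 B_ack=1078
After event 2: A_seq=1088 A_ack=2000 B_seq=2000 B_ack=1078
After event 3: A_seq=1180 A_ack=2000 B_seq=2000 B_ack=1078
After event 4: A_seq=1180 A_ack=2000 B_seq=2000 B_ack=1078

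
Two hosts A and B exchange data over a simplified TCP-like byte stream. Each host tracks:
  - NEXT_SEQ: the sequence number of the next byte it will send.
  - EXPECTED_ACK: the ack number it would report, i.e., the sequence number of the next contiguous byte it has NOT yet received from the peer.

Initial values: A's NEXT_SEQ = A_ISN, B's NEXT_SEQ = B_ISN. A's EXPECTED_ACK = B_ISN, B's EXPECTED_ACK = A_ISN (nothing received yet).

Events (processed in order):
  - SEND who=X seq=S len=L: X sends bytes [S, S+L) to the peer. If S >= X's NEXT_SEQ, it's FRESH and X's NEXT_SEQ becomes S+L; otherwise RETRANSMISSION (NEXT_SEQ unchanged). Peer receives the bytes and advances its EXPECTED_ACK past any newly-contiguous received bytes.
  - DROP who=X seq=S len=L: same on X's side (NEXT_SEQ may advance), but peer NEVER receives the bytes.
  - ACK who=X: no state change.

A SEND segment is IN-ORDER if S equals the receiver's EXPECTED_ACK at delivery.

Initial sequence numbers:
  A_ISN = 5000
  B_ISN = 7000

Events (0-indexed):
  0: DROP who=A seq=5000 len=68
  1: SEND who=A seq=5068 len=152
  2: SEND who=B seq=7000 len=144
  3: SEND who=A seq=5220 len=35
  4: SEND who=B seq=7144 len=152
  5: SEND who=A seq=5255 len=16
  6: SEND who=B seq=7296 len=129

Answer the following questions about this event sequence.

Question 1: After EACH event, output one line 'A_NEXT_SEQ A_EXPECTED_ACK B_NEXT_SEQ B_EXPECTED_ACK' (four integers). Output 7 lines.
5068 7000 7000 5000
5220 7000 7000 5000
5220 7144 7144 5000
5255 7144 7144 5000
5255 7296 7296 5000
5271 7296 7296 5000
5271 7425 7425 5000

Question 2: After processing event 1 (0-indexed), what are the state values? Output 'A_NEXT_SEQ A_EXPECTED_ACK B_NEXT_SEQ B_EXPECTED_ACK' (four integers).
After event 0: A_seq=5068 A_ack=7000 B_seq=7000 B_ack=5000
After event 1: A_seq=5220 A_ack=7000 B_seq=7000 B_ack=5000

5220 7000 7000 5000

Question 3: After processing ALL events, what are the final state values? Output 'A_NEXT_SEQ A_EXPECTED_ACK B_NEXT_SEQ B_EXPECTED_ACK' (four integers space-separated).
After event 0: A_seq=5068 A_ack=7000 B_seq=7000 B_ack=5000
After event 1: A_seq=5220 A_ack=7000 B_seq=7000 B_ack=5000
After event 2: A_seq=5220 A_ack=7144 B_seq=7144 B_ack=5000
After event 3: A_seq=5255 A_ack=7144 B_seq=7144 B_ack=5000
After event 4: A_seq=5255 A_ack=7296 B_seq=7296 B_ack=5000
After event 5: A_seq=5271 A_ack=7296 B_seq=7296 B_ack=5000
After event 6: A_seq=5271 A_ack=7425 B_seq=7425 B_ack=5000

Answer: 5271 7425 7425 5000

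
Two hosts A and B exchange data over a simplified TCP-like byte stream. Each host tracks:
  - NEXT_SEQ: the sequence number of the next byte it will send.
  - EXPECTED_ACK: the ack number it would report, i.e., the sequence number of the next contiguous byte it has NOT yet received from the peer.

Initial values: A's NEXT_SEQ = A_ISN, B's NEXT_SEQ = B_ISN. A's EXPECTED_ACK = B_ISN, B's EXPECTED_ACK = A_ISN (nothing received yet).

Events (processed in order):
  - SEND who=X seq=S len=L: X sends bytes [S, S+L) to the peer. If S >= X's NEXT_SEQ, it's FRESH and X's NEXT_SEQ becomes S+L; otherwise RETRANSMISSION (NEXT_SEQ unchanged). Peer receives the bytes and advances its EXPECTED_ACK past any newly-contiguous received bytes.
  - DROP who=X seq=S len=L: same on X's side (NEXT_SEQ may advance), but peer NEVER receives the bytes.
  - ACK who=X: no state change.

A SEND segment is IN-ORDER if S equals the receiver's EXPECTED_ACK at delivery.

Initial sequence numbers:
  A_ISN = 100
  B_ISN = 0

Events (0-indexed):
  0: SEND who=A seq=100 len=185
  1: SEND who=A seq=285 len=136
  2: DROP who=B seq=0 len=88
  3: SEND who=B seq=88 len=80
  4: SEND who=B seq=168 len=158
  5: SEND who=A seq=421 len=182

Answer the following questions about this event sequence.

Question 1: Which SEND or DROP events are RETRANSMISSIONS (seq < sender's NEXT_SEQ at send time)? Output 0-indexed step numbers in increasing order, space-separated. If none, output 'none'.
Answer: none

Derivation:
Step 0: SEND seq=100 -> fresh
Step 1: SEND seq=285 -> fresh
Step 2: DROP seq=0 -> fresh
Step 3: SEND seq=88 -> fresh
Step 4: SEND seq=168 -> fresh
Step 5: SEND seq=421 -> fresh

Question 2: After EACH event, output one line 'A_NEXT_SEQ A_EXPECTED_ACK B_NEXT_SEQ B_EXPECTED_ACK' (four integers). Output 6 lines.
285 0 0 285
421 0 0 421
421 0 88 421
421 0 168 421
421 0 326 421
603 0 326 603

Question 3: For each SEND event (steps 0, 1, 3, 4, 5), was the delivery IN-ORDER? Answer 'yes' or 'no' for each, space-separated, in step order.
Step 0: SEND seq=100 -> in-order
Step 1: SEND seq=285 -> in-order
Step 3: SEND seq=88 -> out-of-order
Step 4: SEND seq=168 -> out-of-order
Step 5: SEND seq=421 -> in-order

Answer: yes yes no no yes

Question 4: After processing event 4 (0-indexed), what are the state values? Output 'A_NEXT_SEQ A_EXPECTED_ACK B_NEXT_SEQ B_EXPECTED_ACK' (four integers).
After event 0: A_seq=285 A_ack=0 B_seq=0 B_ack=285
After event 1: A_seq=421 A_ack=0 B_seq=0 B_ack=421
After event 2: A_seq=421 A_ack=0 B_seq=88 B_ack=421
After event 3: A_seq=421 A_ack=0 B_seq=168 B_ack=421
After event 4: A_seq=421 A_ack=0 B_seq=326 B_ack=421

421 0 326 421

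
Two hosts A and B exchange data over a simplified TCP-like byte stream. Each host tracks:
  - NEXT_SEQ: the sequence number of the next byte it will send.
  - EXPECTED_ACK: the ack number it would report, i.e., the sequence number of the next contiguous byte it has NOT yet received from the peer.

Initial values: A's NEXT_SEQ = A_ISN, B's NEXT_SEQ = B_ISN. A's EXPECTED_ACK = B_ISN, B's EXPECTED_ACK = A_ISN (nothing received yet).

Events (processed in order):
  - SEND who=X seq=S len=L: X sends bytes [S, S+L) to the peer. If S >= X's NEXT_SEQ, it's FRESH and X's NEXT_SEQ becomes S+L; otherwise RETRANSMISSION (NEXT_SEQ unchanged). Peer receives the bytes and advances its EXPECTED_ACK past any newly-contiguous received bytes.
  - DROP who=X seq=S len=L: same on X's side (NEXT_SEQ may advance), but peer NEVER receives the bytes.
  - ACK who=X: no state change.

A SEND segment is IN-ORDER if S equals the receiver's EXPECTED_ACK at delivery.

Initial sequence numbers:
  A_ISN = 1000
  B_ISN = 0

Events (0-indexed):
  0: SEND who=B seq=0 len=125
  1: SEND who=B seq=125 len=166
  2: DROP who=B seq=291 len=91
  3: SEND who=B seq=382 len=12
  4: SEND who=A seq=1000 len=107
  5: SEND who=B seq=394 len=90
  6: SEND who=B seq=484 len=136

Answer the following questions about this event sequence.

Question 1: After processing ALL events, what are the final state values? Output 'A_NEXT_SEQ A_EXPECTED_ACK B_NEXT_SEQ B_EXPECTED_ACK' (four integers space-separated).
After event 0: A_seq=1000 A_ack=125 B_seq=125 B_ack=1000
After event 1: A_seq=1000 A_ack=291 B_seq=291 B_ack=1000
After event 2: A_seq=1000 A_ack=291 B_seq=382 B_ack=1000
After event 3: A_seq=1000 A_ack=291 B_seq=394 B_ack=1000
After event 4: A_seq=1107 A_ack=291 B_seq=394 B_ack=1107
After event 5: A_seq=1107 A_ack=291 B_seq=484 B_ack=1107
After event 6: A_seq=1107 A_ack=291 B_seq=620 B_ack=1107

Answer: 1107 291 620 1107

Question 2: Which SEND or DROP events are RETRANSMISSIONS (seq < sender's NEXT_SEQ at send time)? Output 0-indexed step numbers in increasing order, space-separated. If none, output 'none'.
Step 0: SEND seq=0 -> fresh
Step 1: SEND seq=125 -> fresh
Step 2: DROP seq=291 -> fresh
Step 3: SEND seq=382 -> fresh
Step 4: SEND seq=1000 -> fresh
Step 5: SEND seq=394 -> fresh
Step 6: SEND seq=484 -> fresh

Answer: none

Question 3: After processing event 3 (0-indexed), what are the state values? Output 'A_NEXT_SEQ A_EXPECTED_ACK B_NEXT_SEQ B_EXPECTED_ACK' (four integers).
After event 0: A_seq=1000 A_ack=125 B_seq=125 B_ack=1000
After event 1: A_seq=1000 A_ack=291 B_seq=291 B_ack=1000
After event 2: A_seq=1000 A_ack=291 B_seq=382 B_ack=1000
After event 3: A_seq=1000 A_ack=291 B_seq=394 B_ack=1000

1000 291 394 1000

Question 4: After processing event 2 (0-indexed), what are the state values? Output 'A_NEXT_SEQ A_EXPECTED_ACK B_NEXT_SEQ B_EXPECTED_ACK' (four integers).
After event 0: A_seq=1000 A_ack=125 B_seq=125 B_ack=1000
After event 1: A_seq=1000 A_ack=291 B_seq=291 B_ack=1000
After event 2: A_seq=1000 A_ack=291 B_seq=382 B_ack=1000

1000 291 382 1000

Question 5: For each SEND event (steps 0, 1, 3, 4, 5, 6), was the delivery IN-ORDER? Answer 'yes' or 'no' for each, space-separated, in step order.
Answer: yes yes no yes no no

Derivation:
Step 0: SEND seq=0 -> in-order
Step 1: SEND seq=125 -> in-order
Step 3: SEND seq=382 -> out-of-order
Step 4: SEND seq=1000 -> in-order
Step 5: SEND seq=394 -> out-of-order
Step 6: SEND seq=484 -> out-of-order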